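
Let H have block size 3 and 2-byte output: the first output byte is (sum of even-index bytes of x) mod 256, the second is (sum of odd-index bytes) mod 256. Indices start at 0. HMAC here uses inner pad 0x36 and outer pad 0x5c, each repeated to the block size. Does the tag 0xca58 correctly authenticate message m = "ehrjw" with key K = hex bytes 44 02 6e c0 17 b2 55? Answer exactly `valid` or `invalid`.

invalid

Key hex bytes 44 02 6e c0 17 b2 55 is 7 bytes > B = 3, so hash it first: H(key) = 1e 74, then zero-pad to 3 bytes: K' = 1e 74 00.
K' ⊕ ipad = 28 42 36; K' ⊕ opad = 42 28 5c.
Inner hash: even-index sum = 304 mod 256 = 48; odd-index sum = 400 mod 256 = 144 → 30 90.
Outer hash (recomputed tag): even-index sum = 302 mod 256 = 46; odd-index sum = 88 mod 256 = 88 → 2e 58.
Recomputed tag = 2e58; claimed = ca58 → mismatch.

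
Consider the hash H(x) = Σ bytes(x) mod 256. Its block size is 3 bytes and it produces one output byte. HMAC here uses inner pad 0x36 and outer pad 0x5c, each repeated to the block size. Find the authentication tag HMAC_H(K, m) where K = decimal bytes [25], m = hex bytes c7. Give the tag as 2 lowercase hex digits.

Key decimal bytes [25] = 19 is 1 byte ≤ B = 3; zero-pad to 3 bytes: K' = 19 00 00.
K' ⊕ ipad = 2f 36 36.  K' ⊕ opad = 45 5c 5c.
Inner input = (K'⊕ipad) ∥ m = 2f 36 36 ∥ c7.
Inner hash: sum = 47+54+54+199 = 354; mod 256 = 98 → 62.
Outer input = (K'⊕opad) ∥ inner = 45 5c 5c ∥ 62.
Outer hash (tag): sum = 69+92+92+98 = 351; mod 256 = 95 → 5f.

5f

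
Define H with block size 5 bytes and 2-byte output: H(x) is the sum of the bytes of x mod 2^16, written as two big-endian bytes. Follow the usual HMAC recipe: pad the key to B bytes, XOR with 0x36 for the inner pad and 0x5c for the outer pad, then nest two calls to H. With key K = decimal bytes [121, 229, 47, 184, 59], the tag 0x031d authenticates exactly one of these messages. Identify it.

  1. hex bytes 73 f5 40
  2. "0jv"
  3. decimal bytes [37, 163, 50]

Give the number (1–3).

Key decimal bytes [121, 229, 47, 184, 59] = 79 e5 2f b8 3b is exactly B = 5 bytes: K' = 79 e5 2f b8 3b.
K' ⊕ ipad = 4f d3 19 8e 0d; K' ⊕ opad = 25 b9 73 e4 67.
m1: inner = H(4f d3 19 8e 0d 73 f5 40) = 03 7e; tag = H(25 b9 73 e4 67 03 7e) = 031d ← matches
m2: inner = H(4f d3 19 8e 0d 30 6a 76) = 02 e6; tag = H(25 b9 73 e4 67 02 e6) = 0384
m3: inner = H(4f d3 19 8e 0d 25 a3 32) = 02 d0; tag = H(25 b9 73 e4 67 02 d0) = 036e

1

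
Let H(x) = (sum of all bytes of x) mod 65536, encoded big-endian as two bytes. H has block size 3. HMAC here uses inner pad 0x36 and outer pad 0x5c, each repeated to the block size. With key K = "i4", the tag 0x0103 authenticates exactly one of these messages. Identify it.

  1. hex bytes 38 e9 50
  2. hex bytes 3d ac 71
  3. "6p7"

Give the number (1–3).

Key "i4" = 69 34 is 2 bytes ≤ B = 3; zero-pad to 3 bytes: K' = 69 34 00.
K' ⊕ ipad = 5f 02 36; K' ⊕ opad = 35 68 5c.
m1: inner = H(5f 02 36 38 e9 50) = 02 08; tag = H(35 68 5c 02 08) = 0103 ← matches
m2: inner = H(5f 02 36 3d ac 71) = 01 f1; tag = H(35 68 5c 01 f1) = 01eb
m3: inner = H(5f 02 36 36 70 37) = 01 74; tag = H(35 68 5c 01 74) = 016e

1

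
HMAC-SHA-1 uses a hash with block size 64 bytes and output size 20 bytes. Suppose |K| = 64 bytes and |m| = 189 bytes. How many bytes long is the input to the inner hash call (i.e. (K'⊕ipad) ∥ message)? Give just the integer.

Key is 64 ≤ 64 bytes, zero-padded: |K'| = 64.
Inner input = (K'⊕ipad) ∥ m → 64 + 189 = 253 bytes.

253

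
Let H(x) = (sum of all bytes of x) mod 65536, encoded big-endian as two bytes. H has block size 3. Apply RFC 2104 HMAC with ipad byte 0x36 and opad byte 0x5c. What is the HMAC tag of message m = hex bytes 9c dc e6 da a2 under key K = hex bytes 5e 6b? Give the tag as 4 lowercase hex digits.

016e

Key hex bytes 5e 6b is 2 bytes ≤ B = 3; zero-pad to 3 bytes: K' = 5e 6b 00.
K' ⊕ ipad = 68 5d 36.  K' ⊕ opad = 02 37 5c.
Inner input = (K'⊕ipad) ∥ m = 68 5d 36 ∥ 9c dc e6 da a2.
Inner hash: sum = 104+93+54+156+220+230+218+162 = 1237 → 04 d5.
Outer input = (K'⊕opad) ∥ inner = 02 37 5c ∥ 04 d5.
Outer hash (tag): sum = 2+55+92+4+213 = 366 → 01 6e.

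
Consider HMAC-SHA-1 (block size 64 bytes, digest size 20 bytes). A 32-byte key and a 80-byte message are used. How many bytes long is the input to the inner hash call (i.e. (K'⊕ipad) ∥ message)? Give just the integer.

144

Key is 32 ≤ 64 bytes, zero-padded: |K'| = 64.
Inner input = (K'⊕ipad) ∥ m → 64 + 80 = 144 bytes.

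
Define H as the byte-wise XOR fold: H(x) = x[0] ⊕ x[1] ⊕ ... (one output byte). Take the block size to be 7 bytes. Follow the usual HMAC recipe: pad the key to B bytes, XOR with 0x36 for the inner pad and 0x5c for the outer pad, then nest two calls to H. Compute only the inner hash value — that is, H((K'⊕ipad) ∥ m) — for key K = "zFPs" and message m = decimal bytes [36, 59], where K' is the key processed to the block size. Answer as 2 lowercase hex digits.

Key "zFPs" = 7a 46 50 73 is 4 bytes ≤ B = 7; zero-pad to 7 bytes: K' = 7a 46 50 73 00 00 00.
K' ⊕ ipad = 4c 70 66 45 36 36 36.
Inner input = 4c 70 66 45 36 36 36 ∥ 24 3b.
Inner hash: XOR 4c⊕70⊕66⊕45⊕36⊕36⊕36⊕24⊕3b = 36.

36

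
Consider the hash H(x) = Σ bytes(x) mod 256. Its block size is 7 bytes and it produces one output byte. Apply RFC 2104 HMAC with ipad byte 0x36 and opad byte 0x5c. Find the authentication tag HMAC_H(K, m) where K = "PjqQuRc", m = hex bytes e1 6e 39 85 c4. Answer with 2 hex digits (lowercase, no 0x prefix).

Key "PjqQuRc" = 50 6a 71 51 75 52 63 is exactly B = 7 bytes: K' = 50 6a 71 51 75 52 63.
K' ⊕ ipad = 66 5c 47 67 43 64 55.  K' ⊕ opad = 0c 36 2d 0d 29 0e 3f.
Inner input = (K'⊕ipad) ∥ m = 66 5c 47 67 43 64 55 ∥ e1 6e 39 85 c4.
Inner hash: sum = 102+92+71+103+67+100+85+225+110+57+133+196 = 1341; mod 256 = 61 → 3d.
Outer input = (K'⊕opad) ∥ inner = 0c 36 2d 0d 29 0e 3f ∥ 3d.
Outer hash (tag): sum = 12+54+45+13+41+14+63+61 = 303; mod 256 = 47 → 2f.

2f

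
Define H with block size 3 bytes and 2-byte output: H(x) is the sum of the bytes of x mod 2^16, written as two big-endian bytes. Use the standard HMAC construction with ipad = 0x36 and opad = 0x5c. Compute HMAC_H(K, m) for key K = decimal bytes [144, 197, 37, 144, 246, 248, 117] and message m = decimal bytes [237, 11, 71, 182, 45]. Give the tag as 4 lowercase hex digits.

Key decimal bytes [144, 197, 37, 144, 246, 248, 117] = 90 c5 25 90 f6 f8 75 is 7 bytes > B = 3, so hash it first: H(key) = 04 6d, then zero-pad to 3 bytes: K' = 04 6d 00.
K' ⊕ ipad = 32 5b 36.  K' ⊕ opad = 58 31 5c.
Inner input = (K'⊕ipad) ∥ m = 32 5b 36 ∥ ed 0b 47 b6 2d.
Inner hash: sum = 50+91+54+237+11+71+182+45 = 741 → 02 e5.
Outer input = (K'⊕opad) ∥ inner = 58 31 5c ∥ 02 e5.
Outer hash (tag): sum = 88+49+92+2+229 = 460 → 01 cc.

01cc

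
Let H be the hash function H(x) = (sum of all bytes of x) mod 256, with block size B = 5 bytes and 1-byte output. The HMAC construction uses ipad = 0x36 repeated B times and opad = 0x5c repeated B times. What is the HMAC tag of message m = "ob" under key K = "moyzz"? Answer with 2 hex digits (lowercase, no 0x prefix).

41

Key "moyzz" = 6d 6f 79 7a 7a is exactly B = 5 bytes: K' = 6d 6f 79 7a 7a.
K' ⊕ ipad = 5b 59 4f 4c 4c.  K' ⊕ opad = 31 33 25 26 26.
Inner input = (K'⊕ipad) ∥ m = 5b 59 4f 4c 4c ∥ 6f 62.
Inner hash: sum = 91+89+79+76+76+111+98 = 620; mod 256 = 108 → 6c.
Outer input = (K'⊕opad) ∥ inner = 31 33 25 26 26 ∥ 6c.
Outer hash (tag): sum = 49+51+37+38+38+108 = 321; mod 256 = 65 → 41.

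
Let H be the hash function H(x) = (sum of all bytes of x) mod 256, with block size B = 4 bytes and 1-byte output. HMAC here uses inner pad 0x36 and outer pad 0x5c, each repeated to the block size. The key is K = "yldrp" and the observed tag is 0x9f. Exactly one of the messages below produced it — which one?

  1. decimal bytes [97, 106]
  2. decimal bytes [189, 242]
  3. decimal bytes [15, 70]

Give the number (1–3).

3

Key "yldrp" = 79 6c 64 72 70 is 5 bytes > B = 4, so hash it first: H(key) = 2b, then zero-pad to 4 bytes: K' = 2b 00 00 00.
K' ⊕ ipad = 1d 36 36 36; K' ⊕ opad = 77 5c 5c 5c.
m1: inner = H(1d 36 36 36 61 6a) = 8a; tag = H(77 5c 5c 5c 8a) = 15
m2: inner = H(1d 36 36 36 bd f2) = 6e; tag = H(77 5c 5c 5c 6e) = f9
m3: inner = H(1d 36 36 36 0f 46) = 14; tag = H(77 5c 5c 5c 14) = 9f ← matches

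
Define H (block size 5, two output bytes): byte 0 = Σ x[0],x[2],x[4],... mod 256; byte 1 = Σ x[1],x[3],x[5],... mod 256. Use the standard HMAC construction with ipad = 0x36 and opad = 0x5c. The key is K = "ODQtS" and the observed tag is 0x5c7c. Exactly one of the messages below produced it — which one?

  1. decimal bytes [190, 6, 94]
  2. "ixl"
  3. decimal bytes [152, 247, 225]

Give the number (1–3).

Key "ODQtS" = 4f 44 51 74 53 is exactly B = 5 bytes: K' = 4f 44 51 74 53.
K' ⊕ ipad = 79 72 67 42 65; K' ⊕ opad = 13 18 0d 28 0f.
m1: inner = H(79 72 67 42 65 be 06 5e) = 4b d0; tag = H(13 18 0d 28 0f 4b d0) = ff8b
m2: inner = H(79 72 67 42 65 69 78 6c) = bd 89; tag = H(13 18 0d 28 0f bd 89) = b8fd
m3: inner = H(79 72 67 42 65 98 f7 e1) = 3c 2d; tag = H(13 18 0d 28 0f 3c 2d) = 5c7c ← matches

3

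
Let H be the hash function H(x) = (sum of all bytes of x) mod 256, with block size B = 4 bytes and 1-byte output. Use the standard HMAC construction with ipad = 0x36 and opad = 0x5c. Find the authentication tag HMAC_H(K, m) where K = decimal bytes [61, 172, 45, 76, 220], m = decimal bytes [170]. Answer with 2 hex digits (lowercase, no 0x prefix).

Key decimal bytes [61, 172, 45, 76, 220] = 3d ac 2d 4c dc is 5 bytes > B = 4, so hash it first: H(key) = 3e, then zero-pad to 4 bytes: K' = 3e 00 00 00.
K' ⊕ ipad = 08 36 36 36.  K' ⊕ opad = 62 5c 5c 5c.
Inner input = (K'⊕ipad) ∥ m = 08 36 36 36 ∥ aa.
Inner hash: sum = 8+54+54+54+170 = 340; mod 256 = 84 → 54.
Outer input = (K'⊕opad) ∥ inner = 62 5c 5c 5c ∥ 54.
Outer hash (tag): sum = 98+92+92+92+84 = 458; mod 256 = 202 → ca.

ca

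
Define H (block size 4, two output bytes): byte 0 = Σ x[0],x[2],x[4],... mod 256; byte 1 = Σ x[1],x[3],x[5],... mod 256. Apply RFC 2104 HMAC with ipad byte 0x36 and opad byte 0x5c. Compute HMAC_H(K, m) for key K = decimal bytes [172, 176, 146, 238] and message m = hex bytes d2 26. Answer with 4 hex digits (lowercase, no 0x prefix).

Key decimal bytes [172, 176, 146, 238] = ac b0 92 ee is exactly B = 4 bytes: K' = ac b0 92 ee.
K' ⊕ ipad = 9a 86 a4 d8.  K' ⊕ opad = f0 ec ce b2.
Inner input = (K'⊕ipad) ∥ m = 9a 86 a4 d8 ∥ d2 26.
Inner hash: even-index sum = 528 mod 256 = 16; odd-index sum = 388 mod 256 = 132 → 10 84.
Outer input = (K'⊕opad) ∥ inner = f0 ec ce b2 ∥ 10 84.
Outer hash (tag): even-index sum = 462 mod 256 = 206; odd-index sum = 546 mod 256 = 34 → ce 22.

ce22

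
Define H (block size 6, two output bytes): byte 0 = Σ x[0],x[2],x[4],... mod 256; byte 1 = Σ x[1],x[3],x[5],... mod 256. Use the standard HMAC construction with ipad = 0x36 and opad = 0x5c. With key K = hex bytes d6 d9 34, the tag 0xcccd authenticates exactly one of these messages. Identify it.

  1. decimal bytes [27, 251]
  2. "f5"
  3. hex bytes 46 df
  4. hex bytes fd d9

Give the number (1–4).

2

Key hex bytes d6 d9 34 is 3 bytes ≤ B = 6; zero-pad to 6 bytes: K' = d6 d9 34 00 00 00.
K' ⊕ ipad = e0 ef 02 36 36 36; K' ⊕ opad = 8a 85 68 5c 5c 5c.
m1: inner = H(e0 ef 02 36 36 36 1b fb) = 33 56; tag = H(8a 85 68 5c 5c 5c 33 56) = 8193
m2: inner = H(e0 ef 02 36 36 36 66 35) = 7e 90; tag = H(8a 85 68 5c 5c 5c 7e 90) = cccd ← matches
m3: inner = H(e0 ef 02 36 36 36 46 df) = 5e 3a; tag = H(8a 85 68 5c 5c 5c 5e 3a) = ac77
m4: inner = H(e0 ef 02 36 36 36 fd d9) = 15 34; tag = H(8a 85 68 5c 5c 5c 15 34) = 6371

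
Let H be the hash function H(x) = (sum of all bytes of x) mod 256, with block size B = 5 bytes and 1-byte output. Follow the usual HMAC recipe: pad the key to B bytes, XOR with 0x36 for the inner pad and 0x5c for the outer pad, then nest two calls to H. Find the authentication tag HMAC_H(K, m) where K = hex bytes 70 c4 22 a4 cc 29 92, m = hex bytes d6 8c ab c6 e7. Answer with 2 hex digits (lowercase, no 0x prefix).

Key hex bytes 70 c4 22 a4 cc 29 92 is 7 bytes > B = 5, so hash it first: H(key) = 81, then zero-pad to 5 bytes: K' = 81 00 00 00 00.
K' ⊕ ipad = b7 36 36 36 36.  K' ⊕ opad = dd 5c 5c 5c 5c.
Inner input = (K'⊕ipad) ∥ m = b7 36 36 36 36 ∥ d6 8c ab c6 e7.
Inner hash: sum = 183+54+54+54+54+214+140+171+198+231 = 1353; mod 256 = 73 → 49.
Outer input = (K'⊕opad) ∥ inner = dd 5c 5c 5c 5c ∥ 49.
Outer hash (tag): sum = 221+92+92+92+92+73 = 662; mod 256 = 150 → 96.

96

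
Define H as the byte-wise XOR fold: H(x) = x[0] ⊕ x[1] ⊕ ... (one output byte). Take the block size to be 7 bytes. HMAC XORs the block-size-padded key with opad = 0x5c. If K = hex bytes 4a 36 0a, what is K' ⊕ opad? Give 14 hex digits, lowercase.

166a565c5c5c5c

Key hex bytes 4a 36 0a is 3 bytes ≤ B = 7; zero-pad to 7 bytes: K' = 4a 36 0a 00 00 00 00.
XOR each byte with 0x5c: 4a⊕5c=16, 36⊕5c=6a, 0a⊕5c=56, 00⊕5c=5c, 00⊕5c=5c, 00⊕5c=5c, 00⊕5c=5c.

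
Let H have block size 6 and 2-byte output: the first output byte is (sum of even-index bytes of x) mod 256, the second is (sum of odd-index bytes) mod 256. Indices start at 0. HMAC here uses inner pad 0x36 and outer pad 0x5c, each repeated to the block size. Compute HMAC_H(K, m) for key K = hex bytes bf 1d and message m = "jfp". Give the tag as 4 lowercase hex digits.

6af6

Key hex bytes bf 1d is 2 bytes ≤ B = 6; zero-pad to 6 bytes: K' = bf 1d 00 00 00 00.
K' ⊕ ipad = 89 2b 36 36 36 36.  K' ⊕ opad = e3 41 5c 5c 5c 5c.
Inner input = (K'⊕ipad) ∥ m = 89 2b 36 36 36 36 ∥ 6a 66 70.
Inner hash: even-index sum = 463 mod 256 = 207; odd-index sum = 253 mod 256 = 253 → cf fd.
Outer input = (K'⊕opad) ∥ inner = e3 41 5c 5c 5c 5c ∥ cf fd.
Outer hash (tag): even-index sum = 618 mod 256 = 106; odd-index sum = 502 mod 256 = 246 → 6a f6.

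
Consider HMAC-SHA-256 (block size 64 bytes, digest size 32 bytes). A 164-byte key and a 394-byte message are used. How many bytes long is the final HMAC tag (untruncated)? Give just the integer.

32

The tag is one SHA-256 digest: 32 bytes.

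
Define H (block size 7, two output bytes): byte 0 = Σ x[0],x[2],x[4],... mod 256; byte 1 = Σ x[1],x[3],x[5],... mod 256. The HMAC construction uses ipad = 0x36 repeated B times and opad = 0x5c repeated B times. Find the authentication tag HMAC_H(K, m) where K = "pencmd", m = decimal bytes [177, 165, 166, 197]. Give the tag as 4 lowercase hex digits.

3c49

Key "pencmd" = 70 65 6e 63 6d 64 is 6 bytes ≤ B = 7; zero-pad to 7 bytes: K' = 70 65 6e 63 6d 64 00.
K' ⊕ ipad = 46 53 58 55 5b 52 36.  K' ⊕ opad = 2c 39 32 3f 31 38 5c.
Inner input = (K'⊕ipad) ∥ m = 46 53 58 55 5b 52 36 ∥ b1 a5 a6 c5.
Inner hash: even-index sum = 665 mod 256 = 153; odd-index sum = 593 mod 256 = 81 → 99 51.
Outer input = (K'⊕opad) ∥ inner = 2c 39 32 3f 31 38 5c ∥ 99 51.
Outer hash (tag): even-index sum = 316 mod 256 = 60; odd-index sum = 329 mod 256 = 73 → 3c 49.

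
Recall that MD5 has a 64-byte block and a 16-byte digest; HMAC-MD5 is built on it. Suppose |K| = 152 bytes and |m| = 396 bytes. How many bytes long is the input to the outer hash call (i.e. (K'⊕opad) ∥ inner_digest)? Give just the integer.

Key is 152 > 64 bytes, so it is hashed to 16 bytes then zero-padded to 64: |K'| = 64.
Outer input = (K'⊕opad) ∥ H(inner) → 64 + 16 = 80 bytes.

80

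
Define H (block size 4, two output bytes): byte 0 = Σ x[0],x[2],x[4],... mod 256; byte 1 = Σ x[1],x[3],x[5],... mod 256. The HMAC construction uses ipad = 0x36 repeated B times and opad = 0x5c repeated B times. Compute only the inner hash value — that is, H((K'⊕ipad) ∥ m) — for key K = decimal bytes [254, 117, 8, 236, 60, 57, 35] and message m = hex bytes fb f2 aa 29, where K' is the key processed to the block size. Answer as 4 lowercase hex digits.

Key decimal bytes [254, 117, 8, 236, 60, 57, 35] = fe 75 08 ec 3c 39 23 is 7 bytes > B = 4, so hash it first: H(key) = 65 9a, then zero-pad to 4 bytes: K' = 65 9a 00 00.
K' ⊕ ipad = 53 ac 36 36.
Inner input = 53 ac 36 36 ∥ fb f2 aa 29.
Inner hash: even-index sum = 558 mod 256 = 46; odd-index sum = 509 mod 256 = 253 → 2e fd.

2efd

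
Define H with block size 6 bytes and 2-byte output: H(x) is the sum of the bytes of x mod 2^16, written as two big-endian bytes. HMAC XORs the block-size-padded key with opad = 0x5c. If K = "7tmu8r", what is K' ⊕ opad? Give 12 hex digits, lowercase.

Key "7tmu8r" = 37 74 6d 75 38 72 is exactly B = 6 bytes: K' = 37 74 6d 75 38 72.
XOR each byte with 0x5c: 37⊕5c=6b, 74⊕5c=28, 6d⊕5c=31, 75⊕5c=29, 38⊕5c=64, 72⊕5c=2e.

6b283129642e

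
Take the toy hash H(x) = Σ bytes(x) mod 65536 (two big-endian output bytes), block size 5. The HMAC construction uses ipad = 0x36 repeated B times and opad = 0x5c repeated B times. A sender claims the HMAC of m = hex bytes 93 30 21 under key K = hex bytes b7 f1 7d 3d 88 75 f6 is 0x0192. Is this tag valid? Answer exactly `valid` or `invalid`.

valid

Key hex bytes b7 f1 7d 3d 88 75 f6 is 7 bytes > B = 5, so hash it first: H(key) = 04 55, then zero-pad to 5 bytes: K' = 04 55 00 00 00.
K' ⊕ ipad = 32 63 36 36 36; K' ⊕ opad = 58 09 5c 5c 5c.
Inner hash: sum = 50+99+54+54+54+147+48+33 = 539 → 02 1b.
Outer hash (recomputed tag): sum = 88+9+92+92+92+2+27 = 402 → 01 92.
Recomputed tag = 0192; claimed = 0192 → match.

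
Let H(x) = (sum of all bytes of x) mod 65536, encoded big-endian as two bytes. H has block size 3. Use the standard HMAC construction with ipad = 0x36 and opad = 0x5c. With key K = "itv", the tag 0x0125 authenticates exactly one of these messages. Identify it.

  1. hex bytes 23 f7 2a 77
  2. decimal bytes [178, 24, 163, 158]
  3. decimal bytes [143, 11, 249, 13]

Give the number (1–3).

1

Key "itv" = 69 74 76 is exactly B = 3 bytes: K' = 69 74 76.
K' ⊕ ipad = 5f 42 40; K' ⊕ opad = 35 28 2a.
m1: inner = H(5f 42 40 23 f7 2a 77) = 02 9c; tag = H(35 28 2a 02 9c) = 0125 ← matches
m2: inner = H(5f 42 40 b2 18 a3 9e) = 02 ec; tag = H(35 28 2a 02 ec) = 0175
m3: inner = H(5f 42 40 8f 0b f9 0d) = 02 81; tag = H(35 28 2a 02 81) = 010a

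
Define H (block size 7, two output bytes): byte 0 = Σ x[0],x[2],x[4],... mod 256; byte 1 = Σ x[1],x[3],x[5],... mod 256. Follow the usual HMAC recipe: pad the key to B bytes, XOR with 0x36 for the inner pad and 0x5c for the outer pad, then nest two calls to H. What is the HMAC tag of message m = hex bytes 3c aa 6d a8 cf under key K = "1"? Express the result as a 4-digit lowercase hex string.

9b0f

Key "1" = 31 is 1 byte ≤ B = 7; zero-pad to 7 bytes: K' = 31 00 00 00 00 00 00.
K' ⊕ ipad = 07 36 36 36 36 36 36.  K' ⊕ opad = 6d 5c 5c 5c 5c 5c 5c.
Inner input = (K'⊕ipad) ∥ m = 07 36 36 36 36 36 36 ∥ 3c aa 6d a8 cf.
Inner hash: even-index sum = 507 mod 256 = 251; odd-index sum = 538 mod 256 = 26 → fb 1a.
Outer input = (K'⊕opad) ∥ inner = 6d 5c 5c 5c 5c 5c 5c ∥ fb 1a.
Outer hash (tag): even-index sum = 411 mod 256 = 155; odd-index sum = 527 mod 256 = 15 → 9b 0f.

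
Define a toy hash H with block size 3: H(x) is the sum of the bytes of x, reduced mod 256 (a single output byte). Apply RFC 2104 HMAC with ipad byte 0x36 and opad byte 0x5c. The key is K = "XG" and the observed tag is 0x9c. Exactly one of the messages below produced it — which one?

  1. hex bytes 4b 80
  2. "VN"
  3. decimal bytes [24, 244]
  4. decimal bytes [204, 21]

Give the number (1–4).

Key "XG" = 58 47 is 2 bytes ≤ B = 3; zero-pad to 3 bytes: K' = 58 47 00.
K' ⊕ ipad = 6e 71 36; K' ⊕ opad = 04 1b 5c.
m1: inner = H(6e 71 36 4b 80) = e0; tag = H(04 1b 5c e0) = 5b
m2: inner = H(6e 71 36 56 4e) = b9; tag = H(04 1b 5c b9) = 34
m3: inner = H(6e 71 36 18 f4) = 21; tag = H(04 1b 5c 21) = 9c ← matches
m4: inner = H(6e 71 36 cc 15) = f6; tag = H(04 1b 5c f6) = 71

3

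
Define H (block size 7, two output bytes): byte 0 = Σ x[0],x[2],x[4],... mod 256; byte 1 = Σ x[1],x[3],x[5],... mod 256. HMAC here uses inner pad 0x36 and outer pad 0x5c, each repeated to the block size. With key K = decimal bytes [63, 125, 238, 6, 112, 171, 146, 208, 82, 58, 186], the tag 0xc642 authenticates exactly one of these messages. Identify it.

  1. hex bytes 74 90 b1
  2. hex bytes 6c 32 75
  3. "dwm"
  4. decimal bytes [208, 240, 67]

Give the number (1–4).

3

Key decimal bytes [63, 125, 238, 6, 112, 171, 146, 208, 82, 58, 186] = 3f 7d ee 06 70 ab 92 d0 52 3a ba is 11 bytes > B = 7, so hash it first: H(key) = 3b 38, then zero-pad to 7 bytes: K' = 3b 38 00 00 00 00 00.
K' ⊕ ipad = 0d 0e 36 36 36 36 36; K' ⊕ opad = 67 64 5c 5c 5c 5c 5c.
m1: inner = H(0d 0e 36 36 36 36 36 74 90 b1) = 3f 9f; tag = H(67 64 5c 5c 5c 5c 5c 3f 9f) = 1a5b
m2: inner = H(0d 0e 36 36 36 36 36 6c 32 75) = e1 5b; tag = H(67 64 5c 5c 5c 5c 5c e1 5b) = d6fd
m3: inner = H(0d 0e 36 36 36 36 36 64 77 6d) = 26 4b; tag = H(67 64 5c 5c 5c 5c 5c 26 4b) = c642 ← matches
m4: inner = H(0d 0e 36 36 36 36 36 d0 f0 43) = 9f 8d; tag = H(67 64 5c 5c 5c 5c 5c 9f 8d) = 08bb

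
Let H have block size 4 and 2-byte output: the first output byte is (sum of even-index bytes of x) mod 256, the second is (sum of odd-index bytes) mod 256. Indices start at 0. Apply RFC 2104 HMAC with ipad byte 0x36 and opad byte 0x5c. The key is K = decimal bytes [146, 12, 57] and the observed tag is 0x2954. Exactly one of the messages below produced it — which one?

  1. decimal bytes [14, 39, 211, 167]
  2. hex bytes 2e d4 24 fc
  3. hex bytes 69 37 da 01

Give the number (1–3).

3

Key decimal bytes [146, 12, 57] = 92 0c 39 is 3 bytes ≤ B = 4; zero-pad to 4 bytes: K' = 92 0c 39 00.
K' ⊕ ipad = a4 3a 0f 36; K' ⊕ opad = ce 50 65 5c.
m1: inner = H(a4 3a 0f 36 0e 27 d3 a7) = 94 3e; tag = H(ce 50 65 5c 94 3e) = c7ea
m2: inner = H(a4 3a 0f 36 2e d4 24 fc) = 05 40; tag = H(ce 50 65 5c 05 40) = 38ec
m3: inner = H(a4 3a 0f 36 69 37 da 01) = f6 a8; tag = H(ce 50 65 5c f6 a8) = 2954 ← matches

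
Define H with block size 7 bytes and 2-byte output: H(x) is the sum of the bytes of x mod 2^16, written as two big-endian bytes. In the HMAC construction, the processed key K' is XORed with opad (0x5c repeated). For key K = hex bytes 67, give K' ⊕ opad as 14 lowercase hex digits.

3b5c5c5c5c5c5c

Key hex bytes 67 is 1 byte ≤ B = 7; zero-pad to 7 bytes: K' = 67 00 00 00 00 00 00.
XOR each byte with 0x5c: 67⊕5c=3b, 00⊕5c=5c, 00⊕5c=5c, 00⊕5c=5c, 00⊕5c=5c, 00⊕5c=5c, 00⊕5c=5c.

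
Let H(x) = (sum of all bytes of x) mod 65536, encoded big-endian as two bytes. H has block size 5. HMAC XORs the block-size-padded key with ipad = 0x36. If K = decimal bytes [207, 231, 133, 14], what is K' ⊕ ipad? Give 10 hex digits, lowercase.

Key decimal bytes [207, 231, 133, 14] = cf e7 85 0e is 4 bytes ≤ B = 5; zero-pad to 5 bytes: K' = cf e7 85 0e 00.
XOR each byte with 0x36: cf⊕36=f9, e7⊕36=d1, 85⊕36=b3, 0e⊕36=38, 00⊕36=36.

f9d1b33836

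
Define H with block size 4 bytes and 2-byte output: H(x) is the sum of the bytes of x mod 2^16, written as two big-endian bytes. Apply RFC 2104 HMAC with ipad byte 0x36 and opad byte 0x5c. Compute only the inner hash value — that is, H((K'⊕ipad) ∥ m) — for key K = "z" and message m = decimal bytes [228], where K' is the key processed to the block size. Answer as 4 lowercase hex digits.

01d2

Key "z" = 7a is 1 byte ≤ B = 4; zero-pad to 4 bytes: K' = 7a 00 00 00.
K' ⊕ ipad = 4c 36 36 36.
Inner input = 4c 36 36 36 ∥ e4.
Inner hash: sum = 76+54+54+54+228 = 466 → 01 d2.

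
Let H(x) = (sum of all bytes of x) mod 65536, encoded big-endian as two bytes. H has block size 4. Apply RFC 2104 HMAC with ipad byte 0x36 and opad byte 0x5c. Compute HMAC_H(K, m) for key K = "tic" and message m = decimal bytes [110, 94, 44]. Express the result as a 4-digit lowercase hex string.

Key "tic" = 74 69 63 is 3 bytes ≤ B = 4; zero-pad to 4 bytes: K' = 74 69 63 00.
K' ⊕ ipad = 42 5f 55 36.  K' ⊕ opad = 28 35 3f 5c.
Inner input = (K'⊕ipad) ∥ m = 42 5f 55 36 ∥ 6e 5e 2c.
Inner hash: sum = 66+95+85+54+110+94+44 = 548 → 02 24.
Outer input = (K'⊕opad) ∥ inner = 28 35 3f 5c ∥ 02 24.
Outer hash (tag): sum = 40+53+63+92+2+36 = 286 → 01 1e.

011e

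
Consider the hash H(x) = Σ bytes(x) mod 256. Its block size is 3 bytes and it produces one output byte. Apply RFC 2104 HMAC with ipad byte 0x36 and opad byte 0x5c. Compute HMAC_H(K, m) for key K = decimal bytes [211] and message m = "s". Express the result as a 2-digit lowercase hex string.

0b

Key decimal bytes [211] = d3 is 1 byte ≤ B = 3; zero-pad to 3 bytes: K' = d3 00 00.
K' ⊕ ipad = e5 36 36.  K' ⊕ opad = 8f 5c 5c.
Inner input = (K'⊕ipad) ∥ m = e5 36 36 ∥ 73.
Inner hash: sum = 229+54+54+115 = 452; mod 256 = 196 → c4.
Outer input = (K'⊕opad) ∥ inner = 8f 5c 5c ∥ c4.
Outer hash (tag): sum = 143+92+92+196 = 523; mod 256 = 11 → 0b.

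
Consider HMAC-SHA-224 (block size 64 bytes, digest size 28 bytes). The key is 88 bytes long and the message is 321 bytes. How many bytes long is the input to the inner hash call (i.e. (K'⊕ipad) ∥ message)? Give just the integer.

Key is 88 > 64 bytes, so it is hashed to 28 bytes then zero-padded to 64: |K'| = 64.
Inner input = (K'⊕ipad) ∥ m → 64 + 321 = 385 bytes.

385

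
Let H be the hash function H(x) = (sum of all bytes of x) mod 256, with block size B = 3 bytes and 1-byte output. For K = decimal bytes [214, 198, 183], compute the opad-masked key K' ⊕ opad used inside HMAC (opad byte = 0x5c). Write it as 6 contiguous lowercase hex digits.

Key decimal bytes [214, 198, 183] = d6 c6 b7 is exactly B = 3 bytes: K' = d6 c6 b7.
XOR each byte with 0x5c: d6⊕5c=8a, c6⊕5c=9a, b7⊕5c=eb.

8a9aeb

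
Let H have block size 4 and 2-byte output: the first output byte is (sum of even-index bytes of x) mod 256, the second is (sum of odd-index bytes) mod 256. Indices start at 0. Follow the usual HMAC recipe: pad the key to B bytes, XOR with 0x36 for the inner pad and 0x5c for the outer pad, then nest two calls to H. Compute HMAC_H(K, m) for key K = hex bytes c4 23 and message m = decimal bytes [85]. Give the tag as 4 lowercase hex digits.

Key hex bytes c4 23 is 2 bytes ≤ B = 4; zero-pad to 4 bytes: K' = c4 23 00 00.
K' ⊕ ipad = f2 15 36 36.  K' ⊕ opad = 98 7f 5c 5c.
Inner input = (K'⊕ipad) ∥ m = f2 15 36 36 ∥ 55.
Inner hash: even-index sum = 381 mod 256 = 125; odd-index sum = 75 mod 256 = 75 → 7d 4b.
Outer input = (K'⊕opad) ∥ inner = 98 7f 5c 5c ∥ 7d 4b.
Outer hash (tag): even-index sum = 369 mod 256 = 113; odd-index sum = 294 mod 256 = 38 → 71 26.

7126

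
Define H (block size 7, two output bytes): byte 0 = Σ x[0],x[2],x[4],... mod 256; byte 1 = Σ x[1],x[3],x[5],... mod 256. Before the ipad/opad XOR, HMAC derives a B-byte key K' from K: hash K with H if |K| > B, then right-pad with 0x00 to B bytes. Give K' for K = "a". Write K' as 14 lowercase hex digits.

Key "a" = 61 is 1 byte ≤ B = 7; zero-pad to 7 bytes: K' = 61 00 00 00 00 00 00.

61000000000000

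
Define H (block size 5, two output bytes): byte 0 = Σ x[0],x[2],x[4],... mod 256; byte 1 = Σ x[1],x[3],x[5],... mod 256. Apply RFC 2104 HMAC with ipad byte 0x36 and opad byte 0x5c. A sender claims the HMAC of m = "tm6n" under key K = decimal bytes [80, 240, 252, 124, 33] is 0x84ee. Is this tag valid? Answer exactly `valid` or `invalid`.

Key decimal bytes [80, 240, 252, 124, 33] = 50 f0 fc 7c 21 is exactly B = 5 bytes: K' = 50 f0 fc 7c 21.
K' ⊕ ipad = 66 c6 ca 4a 17; K' ⊕ opad = 0c ac a0 20 7d.
Inner hash: even-index sum = 546 mod 256 = 34; odd-index sum = 442 mod 256 = 186 → 22 ba.
Outer hash (recomputed tag): even-index sum = 483 mod 256 = 227; odd-index sum = 238 mod 256 = 238 → e3 ee.
Recomputed tag = e3ee; claimed = 84ee → mismatch.

invalid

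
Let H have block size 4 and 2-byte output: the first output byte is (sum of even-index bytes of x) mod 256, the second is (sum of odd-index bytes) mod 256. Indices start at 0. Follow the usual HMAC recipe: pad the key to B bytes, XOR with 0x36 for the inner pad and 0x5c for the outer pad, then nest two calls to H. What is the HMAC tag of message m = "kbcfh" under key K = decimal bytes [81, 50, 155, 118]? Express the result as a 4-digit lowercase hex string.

1ea4

Key decimal bytes [81, 50, 155, 118] = 51 32 9b 76 is exactly B = 4 bytes: K' = 51 32 9b 76.
K' ⊕ ipad = 67 04 ad 40.  K' ⊕ opad = 0d 6e c7 2a.
Inner input = (K'⊕ipad) ∥ m = 67 04 ad 40 ∥ 6b 62 63 66 68.
Inner hash: even-index sum = 586 mod 256 = 74; odd-index sum = 268 mod 256 = 12 → 4a 0c.
Outer input = (K'⊕opad) ∥ inner = 0d 6e c7 2a ∥ 4a 0c.
Outer hash (tag): even-index sum = 286 mod 256 = 30; odd-index sum = 164 mod 256 = 164 → 1e a4.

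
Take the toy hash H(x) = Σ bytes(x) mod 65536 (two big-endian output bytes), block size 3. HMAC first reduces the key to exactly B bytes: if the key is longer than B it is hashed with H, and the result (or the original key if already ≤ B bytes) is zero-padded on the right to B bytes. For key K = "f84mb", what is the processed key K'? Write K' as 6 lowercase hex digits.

|K| = 5 > B = 3, so first hash the key.
H(K): sum = 102+56+52+109+98 = 417 → 01 a1.
Zero-pad H(K) = 01 a1 to 3 bytes: K' = 01 a1 00.

01a100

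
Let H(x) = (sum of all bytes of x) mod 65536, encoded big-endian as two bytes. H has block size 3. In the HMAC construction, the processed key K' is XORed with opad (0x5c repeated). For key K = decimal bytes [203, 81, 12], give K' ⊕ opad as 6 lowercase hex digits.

970d50

Key decimal bytes [203, 81, 12] = cb 51 0c is exactly B = 3 bytes: K' = cb 51 0c.
XOR each byte with 0x5c: cb⊕5c=97, 51⊕5c=0d, 0c⊕5c=50.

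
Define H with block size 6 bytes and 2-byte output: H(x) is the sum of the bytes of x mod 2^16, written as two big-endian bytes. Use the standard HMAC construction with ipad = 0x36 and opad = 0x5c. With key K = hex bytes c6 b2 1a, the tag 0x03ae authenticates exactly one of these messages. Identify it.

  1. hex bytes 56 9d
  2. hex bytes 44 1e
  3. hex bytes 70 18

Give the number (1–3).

3

Key hex bytes c6 b2 1a is 3 bytes ≤ B = 6; zero-pad to 6 bytes: K' = c6 b2 1a 00 00 00.
K' ⊕ ipad = f0 84 2c 36 36 36; K' ⊕ opad = 9a ee 46 5c 5c 5c.
m1: inner = H(f0 84 2c 36 36 36 56 9d) = 03 35; tag = H(9a ee 46 5c 5c 5c 03 35) = 031a
m2: inner = H(f0 84 2c 36 36 36 44 1e) = 02 a4; tag = H(9a ee 46 5c 5c 5c 02 a4) = 0388
m3: inner = H(f0 84 2c 36 36 36 70 18) = 02 ca; tag = H(9a ee 46 5c 5c 5c 02 ca) = 03ae ← matches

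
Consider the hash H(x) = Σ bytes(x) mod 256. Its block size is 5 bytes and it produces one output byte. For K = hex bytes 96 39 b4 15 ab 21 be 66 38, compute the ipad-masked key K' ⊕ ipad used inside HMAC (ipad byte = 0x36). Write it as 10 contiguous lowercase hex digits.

Key hex bytes 96 39 b4 15 ab 21 be 66 38 is 9 bytes > B = 5, so hash it first: H(key) = c0, then zero-pad to 5 bytes: K' = c0 00 00 00 00.
XOR each byte with 0x36: c0⊕36=f6, 00⊕36=36, 00⊕36=36, 00⊕36=36, 00⊕36=36.

f636363636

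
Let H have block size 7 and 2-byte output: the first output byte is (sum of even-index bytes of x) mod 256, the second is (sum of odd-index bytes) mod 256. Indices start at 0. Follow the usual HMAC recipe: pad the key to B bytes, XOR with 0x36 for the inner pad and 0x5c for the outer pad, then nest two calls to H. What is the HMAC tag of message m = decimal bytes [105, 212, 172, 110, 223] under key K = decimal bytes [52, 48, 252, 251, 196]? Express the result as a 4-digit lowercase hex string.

f9a5

Key decimal bytes [52, 48, 252, 251, 196] = 34 30 fc fb c4 is 5 bytes ≤ B = 7; zero-pad to 7 bytes: K' = 34 30 fc fb c4 00 00.
K' ⊕ ipad = 02 06 ca cd f2 36 36.  K' ⊕ opad = 68 6c a0 a7 98 5c 5c.
Inner input = (K'⊕ipad) ∥ m = 02 06 ca cd f2 36 36 ∥ 69 d4 ac 6e df.
Inner hash: even-index sum = 822 mod 256 = 54; odd-index sum = 765 mod 256 = 253 → 36 fd.
Outer input = (K'⊕opad) ∥ inner = 68 6c a0 a7 98 5c 5c ∥ 36 fd.
Outer hash (tag): even-index sum = 761 mod 256 = 249; odd-index sum = 421 mod 256 = 165 → f9 a5.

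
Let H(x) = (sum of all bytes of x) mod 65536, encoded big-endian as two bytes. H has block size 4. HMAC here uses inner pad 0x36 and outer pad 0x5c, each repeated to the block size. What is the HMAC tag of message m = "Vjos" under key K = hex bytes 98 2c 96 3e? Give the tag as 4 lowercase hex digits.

Key hex bytes 98 2c 96 3e is exactly B = 4 bytes: K' = 98 2c 96 3e.
K' ⊕ ipad = ae 1a a0 08.  K' ⊕ opad = c4 70 ca 62.
Inner input = (K'⊕ipad) ∥ m = ae 1a a0 08 ∥ 56 6a 6f 73.
Inner hash: sum = 174+26+160+8+86+106+111+115 = 786 → 03 12.
Outer input = (K'⊕opad) ∥ inner = c4 70 ca 62 ∥ 03 12.
Outer hash (tag): sum = 196+112+202+98+3+18 = 629 → 02 75.

0275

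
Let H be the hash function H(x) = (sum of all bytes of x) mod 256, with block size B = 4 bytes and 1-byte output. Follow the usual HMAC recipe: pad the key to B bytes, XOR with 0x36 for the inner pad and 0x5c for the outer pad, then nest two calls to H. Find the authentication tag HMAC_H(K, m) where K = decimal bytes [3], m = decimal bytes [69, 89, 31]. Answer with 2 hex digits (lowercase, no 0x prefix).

Key decimal bytes [3] = 03 is 1 byte ≤ B = 4; zero-pad to 4 bytes: K' = 03 00 00 00.
K' ⊕ ipad = 35 36 36 36.  K' ⊕ opad = 5f 5c 5c 5c.
Inner input = (K'⊕ipad) ∥ m = 35 36 36 36 ∥ 45 59 1f.
Inner hash: sum = 53+54+54+54+69+89+31 = 404; mod 256 = 148 → 94.
Outer input = (K'⊕opad) ∥ inner = 5f 5c 5c 5c ∥ 94.
Outer hash (tag): sum = 95+92+92+92+148 = 519; mod 256 = 7 → 07.

07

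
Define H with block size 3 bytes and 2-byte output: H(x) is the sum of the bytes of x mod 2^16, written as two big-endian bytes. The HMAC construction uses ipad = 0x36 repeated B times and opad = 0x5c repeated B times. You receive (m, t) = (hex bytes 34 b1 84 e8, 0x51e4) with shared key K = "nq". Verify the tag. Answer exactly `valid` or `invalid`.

invalid

Key "nq" = 6e 71 is 2 bytes ≤ B = 3; zero-pad to 3 bytes: K' = 6e 71 00.
K' ⊕ ipad = 58 47 36; K' ⊕ opad = 32 2d 5c.
Inner hash: sum = 88+71+54+52+177+132+232 = 806 → 03 26.
Outer hash (recomputed tag): sum = 50+45+92+3+38 = 228 → 00 e4.
Recomputed tag = 00e4; claimed = 51e4 → mismatch.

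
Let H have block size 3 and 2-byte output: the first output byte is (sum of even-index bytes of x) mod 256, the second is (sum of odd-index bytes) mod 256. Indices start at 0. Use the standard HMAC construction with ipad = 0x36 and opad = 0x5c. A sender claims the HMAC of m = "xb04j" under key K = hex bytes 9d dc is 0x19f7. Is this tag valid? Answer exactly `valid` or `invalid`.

valid

Key hex bytes 9d dc is 2 bytes ≤ B = 3; zero-pad to 3 bytes: K' = 9d dc 00.
K' ⊕ ipad = ab ea 36; K' ⊕ opad = c1 80 5c.
Inner hash: even-index sum = 375 mod 256 = 119; odd-index sum = 508 mod 256 = 252 → 77 fc.
Outer hash (recomputed tag): even-index sum = 537 mod 256 = 25; odd-index sum = 247 mod 256 = 247 → 19 f7.
Recomputed tag = 19f7; claimed = 19f7 → match.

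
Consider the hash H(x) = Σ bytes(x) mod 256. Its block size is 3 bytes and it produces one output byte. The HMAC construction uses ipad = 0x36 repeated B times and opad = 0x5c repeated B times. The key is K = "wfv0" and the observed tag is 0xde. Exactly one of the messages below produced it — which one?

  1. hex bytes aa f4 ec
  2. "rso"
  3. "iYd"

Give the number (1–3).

Key "wfv0" = 77 66 76 30 is 4 bytes > B = 3, so hash it first: H(key) = 83, then zero-pad to 3 bytes: K' = 83 00 00.
K' ⊕ ipad = b5 36 36; K' ⊕ opad = df 5c 5c.
m1: inner = H(b5 36 36 aa f4 ec) = ab; tag = H(df 5c 5c ab) = 42
m2: inner = H(b5 36 36 72 73 6f) = 75; tag = H(df 5c 5c 75) = 0c
m3: inner = H(b5 36 36 69 59 64) = 47; tag = H(df 5c 5c 47) = de ← matches

3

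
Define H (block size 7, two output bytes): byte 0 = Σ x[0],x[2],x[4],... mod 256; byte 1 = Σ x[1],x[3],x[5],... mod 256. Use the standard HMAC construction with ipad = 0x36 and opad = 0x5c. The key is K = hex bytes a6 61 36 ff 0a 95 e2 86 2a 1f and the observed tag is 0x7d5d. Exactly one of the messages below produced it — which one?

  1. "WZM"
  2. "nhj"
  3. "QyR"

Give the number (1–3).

Key hex bytes a6 61 36 ff 0a 95 e2 86 2a 1f is 10 bytes > B = 7, so hash it first: H(key) = f2 9a, then zero-pad to 7 bytes: K' = f2 9a 00 00 00 00 00.
K' ⊕ ipad = c4 ac 36 36 36 36 36; K' ⊕ opad = ae c6 5c 5c 5c 5c 5c.
m1: inner = H(c4 ac 36 36 36 36 36 57 5a 4d) = c0 bc; tag = H(ae c6 5c 5c 5c 5c 5c c0 bc) = 7e3e
m2: inner = H(c4 ac 36 36 36 36 36 6e 68 6a) = ce f0; tag = H(ae c6 5c 5c 5c 5c 5c ce f0) = b24c
m3: inner = H(c4 ac 36 36 36 36 36 51 79 52) = df bb; tag = H(ae c6 5c 5c 5c 5c 5c df bb) = 7d5d ← matches

3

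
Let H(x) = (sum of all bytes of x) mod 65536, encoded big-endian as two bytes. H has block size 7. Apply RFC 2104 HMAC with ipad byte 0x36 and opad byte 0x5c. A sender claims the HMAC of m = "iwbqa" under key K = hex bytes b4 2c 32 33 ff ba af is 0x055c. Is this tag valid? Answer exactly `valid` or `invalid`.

Key hex bytes b4 2c 32 33 ff ba af is exactly B = 7 bytes: K' = b4 2c 32 33 ff ba af.
K' ⊕ ipad = 82 1a 04 05 c9 8c 99; K' ⊕ opad = e8 70 6e 6f a3 e6 f3.
Inner hash: sum = 130+26+4+5+201+140+153+105+119+98+113+97 = 1191 → 04 a7.
Outer hash (recomputed tag): sum = 232+112+110+111+163+230+243+4+167 = 1372 → 05 5c.
Recomputed tag = 055c; claimed = 055c → match.

valid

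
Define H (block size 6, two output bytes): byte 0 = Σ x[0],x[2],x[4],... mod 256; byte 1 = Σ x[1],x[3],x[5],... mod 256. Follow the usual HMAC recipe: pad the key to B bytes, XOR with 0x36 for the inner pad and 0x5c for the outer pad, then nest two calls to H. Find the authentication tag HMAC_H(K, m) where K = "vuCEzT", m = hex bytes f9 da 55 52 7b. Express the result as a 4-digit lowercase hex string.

398e

Key "vuCEzT" = 76 75 43 45 7a 54 is exactly B = 6 bytes: K' = 76 75 43 45 7a 54.
K' ⊕ ipad = 40 43 75 73 4c 62.  K' ⊕ opad = 2a 29 1f 19 26 08.
Inner input = (K'⊕ipad) ∥ m = 40 43 75 73 4c 62 ∥ f9 da 55 52 7b.
Inner hash: even-index sum = 714 mod 256 = 202; odd-index sum = 580 mod 256 = 68 → ca 44.
Outer input = (K'⊕opad) ∥ inner = 2a 29 1f 19 26 08 ∥ ca 44.
Outer hash (tag): even-index sum = 313 mod 256 = 57; odd-index sum = 142 mod 256 = 142 → 39 8e.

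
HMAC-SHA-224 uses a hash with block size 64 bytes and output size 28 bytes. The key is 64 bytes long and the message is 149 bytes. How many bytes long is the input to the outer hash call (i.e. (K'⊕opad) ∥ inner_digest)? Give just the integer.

Key is 64 ≤ 64 bytes, zero-padded: |K'| = 64.
Outer input = (K'⊕opad) ∥ H(inner) → 64 + 28 = 92 bytes.

92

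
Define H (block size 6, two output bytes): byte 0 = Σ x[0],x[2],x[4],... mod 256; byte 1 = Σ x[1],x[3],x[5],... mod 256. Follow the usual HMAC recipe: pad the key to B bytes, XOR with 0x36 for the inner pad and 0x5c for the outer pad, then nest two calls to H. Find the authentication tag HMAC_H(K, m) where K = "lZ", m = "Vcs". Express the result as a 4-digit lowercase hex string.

Key "lZ" = 6c 5a is 2 bytes ≤ B = 6; zero-pad to 6 bytes: K' = 6c 5a 00 00 00 00.
K' ⊕ ipad = 5a 6c 36 36 36 36.  K' ⊕ opad = 30 06 5c 5c 5c 5c.
Inner input = (K'⊕ipad) ∥ m = 5a 6c 36 36 36 36 ∥ 56 63 73.
Inner hash: even-index sum = 399 mod 256 = 143; odd-index sum = 315 mod 256 = 59 → 8f 3b.
Outer input = (K'⊕opad) ∥ inner = 30 06 5c 5c 5c 5c ∥ 8f 3b.
Outer hash (tag): even-index sum = 375 mod 256 = 119; odd-index sum = 249 mod 256 = 249 → 77 f9.

77f9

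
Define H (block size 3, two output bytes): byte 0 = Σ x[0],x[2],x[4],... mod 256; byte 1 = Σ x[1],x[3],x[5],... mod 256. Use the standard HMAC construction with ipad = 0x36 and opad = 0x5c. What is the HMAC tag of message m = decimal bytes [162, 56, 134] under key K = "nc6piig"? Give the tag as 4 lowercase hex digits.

Key "nc6piig" = 6e 63 36 70 69 69 67 is 7 bytes > B = 3, so hash it first: H(key) = 74 3c, then zero-pad to 3 bytes: K' = 74 3c 00.
K' ⊕ ipad = 42 0a 36.  K' ⊕ opad = 28 60 5c.
Inner input = (K'⊕ipad) ∥ m = 42 0a 36 ∥ a2 38 86.
Inner hash: even-index sum = 176 mod 256 = 176; odd-index sum = 306 mod 256 = 50 → b0 32.
Outer input = (K'⊕opad) ∥ inner = 28 60 5c ∥ b0 32.
Outer hash (tag): even-index sum = 182 mod 256 = 182; odd-index sum = 272 mod 256 = 16 → b6 10.

b610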